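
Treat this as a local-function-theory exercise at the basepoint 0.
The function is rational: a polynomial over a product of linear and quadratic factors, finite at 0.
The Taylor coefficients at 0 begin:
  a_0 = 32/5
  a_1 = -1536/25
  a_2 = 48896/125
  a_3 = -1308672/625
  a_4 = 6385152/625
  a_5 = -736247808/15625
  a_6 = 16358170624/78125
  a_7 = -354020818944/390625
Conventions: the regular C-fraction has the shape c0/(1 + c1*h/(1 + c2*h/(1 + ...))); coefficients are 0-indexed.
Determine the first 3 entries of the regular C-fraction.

Taylor coefficients (read off): a_0 = 32/5, a_1 = -1536/25, a_2 = 48896/125.
c0 = a_0 = 32/5. Peel one level at a time: if S = 1 + c*h/S' with S'(0) = 1, then c is the h-coefficient of S and S' = c*h/(S - 1).
S_1 = c0/f = 1 + (48/5)*h + (776/25)*h^2 + ...; c1 = 48/5.
S_2 = c1*h/(S_1 - 1) = 1 + (-97/30)*h + ...; c2 = -97/30.

The regular C-fraction coefficients are [32/5, 48/5, -97/30].


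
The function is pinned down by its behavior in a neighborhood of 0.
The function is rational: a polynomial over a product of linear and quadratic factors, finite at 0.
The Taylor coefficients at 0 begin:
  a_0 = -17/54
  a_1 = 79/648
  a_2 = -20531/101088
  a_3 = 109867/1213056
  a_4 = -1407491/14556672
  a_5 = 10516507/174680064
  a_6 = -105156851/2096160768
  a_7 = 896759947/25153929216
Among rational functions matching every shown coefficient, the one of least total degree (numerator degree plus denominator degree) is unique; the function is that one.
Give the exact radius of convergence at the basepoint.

The radius of convergence is 4/3.

No rational of total degree below 5 reproduces all 8 coefficients; solving the [2/3] Pade equations on them gives f(r) = (-11*r**2/13 + 31*r/27 - 34/9)/((r - 3)**2*(r + 4/3)), whose expansion matches every shown term.
Denominator factor (r + 4/3): pole of order 1 at -4/3, modulus 4/3.
Denominator factor (r - 3)^2: pole of order 2 at 3, modulus 3.
The radius of convergence is the smallest modulus among the singular points: 4/3.


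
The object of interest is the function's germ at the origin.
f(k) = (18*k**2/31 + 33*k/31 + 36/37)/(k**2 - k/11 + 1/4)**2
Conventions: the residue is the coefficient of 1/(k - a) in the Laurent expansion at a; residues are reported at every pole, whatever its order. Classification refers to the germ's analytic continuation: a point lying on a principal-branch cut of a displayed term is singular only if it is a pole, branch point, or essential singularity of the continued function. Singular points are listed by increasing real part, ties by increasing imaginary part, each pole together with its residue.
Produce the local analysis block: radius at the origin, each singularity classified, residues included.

Radius of convergence at 0: 1/2.
At (1/22) - ((1/11)*sqrt(30))*i: a pole of order 2; residue ((296813/688200)*sqrt(30))*i.
At (1/22) + ((1/11)*sqrt(30))*i: a pole of order 2; residue -((296813/688200)*sqrt(30))*i.

Denominator factor (k**2 - k/11 + 1/4)^2: discriminant -120/121, complex-conjugate roots (1/22) + ((1/11)*sqrt(30))*i and (1/22) - ((1/11)*sqrt(30))*i; poles of order 2, moduli 1/2 and 1/2.
The radius of convergence is the smallest modulus among the singular points: 1/2.
The factor k**2 - k/11 + 1/4 splits as (k - a)(k - a') with a = (1/22) - ((1/11)*sqrt(30))*i, a' = (1/22) + ((1/11)*sqrt(30))*i. At the order-2 pole a set g(k) = (k - a)^2*f(k) = [18*k**2/31 + 33*k/31 + 36/37] / (k - a')^2.
Order-2 pole: residue = g'(a); g'((1/22) - ((1/11)*sqrt(30))*i) = ((296813/688200)*sqrt(30))*i, so the residue is ((296813/688200)*sqrt(30))*i.
The factor k**2 - k/11 + 1/4 splits as (k - a)(k - a') with a = (1/22) + ((1/11)*sqrt(30))*i, a' = (1/22) - ((1/11)*sqrt(30))*i. At the order-2 pole a set g(k) = (k - a)^2*f(k) = [18*k**2/31 + 33*k/31 + 36/37] / (k - a')^2.
Order-2 pole: residue = g'(a); g'((1/22) + ((1/11)*sqrt(30))*i) = -((296813/688200)*sqrt(30))*i, so the residue is -((296813/688200)*sqrt(30))*i.
List the singular points by increasing real part (a conjugate pair: the negative imaginary part first).


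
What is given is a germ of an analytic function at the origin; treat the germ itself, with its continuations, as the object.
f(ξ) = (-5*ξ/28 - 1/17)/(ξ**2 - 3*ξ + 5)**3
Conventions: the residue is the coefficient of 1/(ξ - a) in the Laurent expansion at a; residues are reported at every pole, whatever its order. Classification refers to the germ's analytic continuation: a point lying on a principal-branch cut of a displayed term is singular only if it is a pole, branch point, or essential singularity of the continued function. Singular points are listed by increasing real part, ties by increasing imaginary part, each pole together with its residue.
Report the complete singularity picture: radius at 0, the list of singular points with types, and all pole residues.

Denominator factor (ξ**2 - 3*ξ + 5)^3: discriminant -11, complex-conjugate roots (3/2) + ((1/2)*sqrt(11))*i and (3/2) - ((1/2)*sqrt(11))*i; poles of order 3, moduli sqrt(5) and sqrt(5).
The radius of convergence is the smallest modulus among the singular points: sqrt(5).
The factor ξ**2 - 3*ξ + 5 splits as (ξ - a)(ξ - a') with a = (3/2) - ((1/2)*sqrt(11))*i, a' = (3/2) + ((1/2)*sqrt(11))*i. At the order-3 pole a set g(ξ) = (ξ - a)^3*f(ξ) = [-5*ξ/28 - 1/17] / (ξ - a')^3.
Order-3 pole: residue = g''(a)/2; g''((3/2) - ((1/2)*sqrt(11))*i) = -((933/316778)*sqrt(11))*i, so the residue is -((933/633556)*sqrt(11))*i.
The factor ξ**2 - 3*ξ + 5 splits as (ξ - a)(ξ - a') with a = (3/2) + ((1/2)*sqrt(11))*i, a' = (3/2) - ((1/2)*sqrt(11))*i. At the order-3 pole a set g(ξ) = (ξ - a)^3*f(ξ) = [-5*ξ/28 - 1/17] / (ξ - a')^3.
Order-3 pole: residue = g''(a)/2; g''((3/2) + ((1/2)*sqrt(11))*i) = ((933/316778)*sqrt(11))*i, so the residue is ((933/633556)*sqrt(11))*i.
List the singular points by increasing real part (a conjugate pair: the negative imaginary part first).

Radius of convergence at 0: sqrt(5).
At (3/2) - ((1/2)*sqrt(11))*i: a pole of order 3; residue -((933/633556)*sqrt(11))*i.
At (3/2) + ((1/2)*sqrt(11))*i: a pole of order 3; residue ((933/633556)*sqrt(11))*i.


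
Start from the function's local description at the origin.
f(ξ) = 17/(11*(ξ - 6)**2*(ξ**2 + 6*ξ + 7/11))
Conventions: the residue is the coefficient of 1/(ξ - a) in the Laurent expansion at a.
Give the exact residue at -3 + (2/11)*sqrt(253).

The residue is 99/37553 + (983/3454876)*sqrt(253).

The factor ξ**2 + 6*ξ + 7/11 splits as (ξ - a)(ξ - a') with a = -3 + (2/11)*sqrt(253), a' = -3 - (2/11)*sqrt(253). At the order-1 pole a set g(ξ) = (ξ - a)*f(ξ) = [17/(11*(ξ - 6)**2)] / (ξ - a').
Simple pole: residue = g(a) at a = -3 + (2/11)*sqrt(253), which is 99/37553 + (983/3454876)*sqrt(253).


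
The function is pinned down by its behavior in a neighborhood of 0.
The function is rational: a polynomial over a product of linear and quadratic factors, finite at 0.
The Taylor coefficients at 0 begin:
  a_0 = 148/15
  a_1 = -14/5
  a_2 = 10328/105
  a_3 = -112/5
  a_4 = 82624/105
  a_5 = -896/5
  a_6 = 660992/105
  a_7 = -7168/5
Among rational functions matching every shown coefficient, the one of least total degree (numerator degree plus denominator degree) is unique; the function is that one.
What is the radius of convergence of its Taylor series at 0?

No rational of total degree below 4 reproduces all 8 coefficients; solving the [2/2] Pade equations on them gives f(w) = (-17*w**2/7 + 7*w/20 - 37/30)/(w**2 - 1/8), whose expansion matches every shown term.
Denominator factor (w**2 - 1/8): discriminant 1/2, real irrational roots (1/4)*sqrt(2) and -(1/4)*sqrt(2); poles of order 1, moduli (1/4)*sqrt(2) and (1/4)*sqrt(2).
The radius of convergence is the smallest modulus among the singular points: (1/4)*sqrt(2).

The radius of convergence is (1/4)*sqrt(2).


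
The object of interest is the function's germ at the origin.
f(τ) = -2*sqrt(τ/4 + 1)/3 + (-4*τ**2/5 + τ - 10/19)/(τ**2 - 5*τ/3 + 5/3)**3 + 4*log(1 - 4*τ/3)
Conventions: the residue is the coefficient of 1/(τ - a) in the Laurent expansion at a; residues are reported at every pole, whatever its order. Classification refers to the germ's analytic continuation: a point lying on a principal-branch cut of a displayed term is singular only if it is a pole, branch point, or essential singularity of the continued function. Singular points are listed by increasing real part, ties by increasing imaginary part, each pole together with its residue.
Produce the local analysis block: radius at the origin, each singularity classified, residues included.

Denominator factor (τ**2 - 5*τ/3 + 5/3)^3: discriminant -35/9, complex-conjugate roots (5/6) + ((1/6)*sqrt(35))*i and (5/6) - ((1/6)*sqrt(35))*i; poles of order 3, moduli (1/3)*sqrt(15) and (1/3)*sqrt(15).
Branch term (4)*log(1 - τ/(3/4)): its argument vanishes at τ = 3/4, a logarithmic branch point, modulus 3/4.
Branch term (-2/3)*sqrt(1 - τ/(-4)): its argument vanishes at τ = -4, a square-root branch point, modulus 4.
The radius of convergence is the smallest modulus among the singular points: 3/4.
The branch terms are analytic at (5/6) - ((1/6)*sqrt(35))*i and contribute nothing to the residue; only the rational part matters.
The factor τ**2 - 5*τ/3 + 5/3 splits as (τ - a)(τ - a') with a = (5/6) - ((1/6)*sqrt(35))*i, a' = (5/6) + ((1/6)*sqrt(35))*i. At the order-3 pole a set g(τ) = (τ - a)^3*(rational part) = [-4*τ**2/5 + τ - 10/19] / (τ - a')^3.
Order-3 pole: residue = g''(a)/2; g''((5/6) - ((1/6)*sqrt(35))*i) = -((28134/814625)*sqrt(35))*i, so the residue is -((14067/814625)*sqrt(35))*i.
The branch terms are analytic at (5/6) + ((1/6)*sqrt(35))*i and contribute nothing to the residue; only the rational part matters.
The factor τ**2 - 5*τ/3 + 5/3 splits as (τ - a)(τ - a') with a = (5/6) + ((1/6)*sqrt(35))*i, a' = (5/6) - ((1/6)*sqrt(35))*i. At the order-3 pole a set g(τ) = (τ - a)^3*(rational part) = [-4*τ**2/5 + τ - 10/19] / (τ - a')^3.
Order-3 pole: residue = g''(a)/2; g''((5/6) + ((1/6)*sqrt(35))*i) = ((28134/814625)*sqrt(35))*i, so the residue is ((14067/814625)*sqrt(35))*i.
List the singular points by increasing real part (a conjugate pair: the negative imaginary part first).

Radius of convergence at 0: 3/4.
At -4: an algebraic (square-root) branch point.
At 3/4: a logarithmic branch point.
At (5/6) - ((1/6)*sqrt(35))*i: a pole of order 3; residue -((14067/814625)*sqrt(35))*i.
At (5/6) + ((1/6)*sqrt(35))*i: a pole of order 3; residue ((14067/814625)*sqrt(35))*i.


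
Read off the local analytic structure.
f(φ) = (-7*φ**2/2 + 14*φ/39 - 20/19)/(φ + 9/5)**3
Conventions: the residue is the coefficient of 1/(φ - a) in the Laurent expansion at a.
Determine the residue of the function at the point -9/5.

At the order-3 pole -9/5 set g(φ) = (φ - (-9/5))^3*f(φ) = -7*φ**2/2 + 14*φ/39 - 20/19.
Order-3 pole: residue = g''(a)/2; g''(-9/5) = -7, so the residue is -7/2.

The residue is -7/2.


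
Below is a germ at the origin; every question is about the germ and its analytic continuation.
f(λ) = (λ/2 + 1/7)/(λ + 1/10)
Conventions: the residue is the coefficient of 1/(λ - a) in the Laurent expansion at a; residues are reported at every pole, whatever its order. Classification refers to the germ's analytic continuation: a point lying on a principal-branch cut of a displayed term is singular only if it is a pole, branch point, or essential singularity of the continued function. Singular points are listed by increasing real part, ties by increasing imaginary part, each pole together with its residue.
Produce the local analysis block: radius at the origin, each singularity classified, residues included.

Radius of convergence at 0: 1/10.
At -1/10: a pole of order 1; residue 13/140.

Denominator factor (λ + 1/10): pole of order 1 at -1/10, modulus 1/10.
The radius of convergence is the smallest modulus among the singular points: 1/10.
At the order-1 pole -1/10 set g(λ) = (λ - (-1/10))*f(λ) = λ/2 + 1/7.
Simple pole: residue = g(a) at a = -1/10, which is 13/140.


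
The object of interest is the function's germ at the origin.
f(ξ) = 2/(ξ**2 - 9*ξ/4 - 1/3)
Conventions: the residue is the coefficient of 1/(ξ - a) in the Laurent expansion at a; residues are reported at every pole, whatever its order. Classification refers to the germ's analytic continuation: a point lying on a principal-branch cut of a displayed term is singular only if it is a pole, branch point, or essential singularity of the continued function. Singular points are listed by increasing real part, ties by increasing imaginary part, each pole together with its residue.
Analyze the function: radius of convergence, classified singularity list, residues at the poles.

Radius of convergence at 0: -9/8 + (1/24)*sqrt(921).
At 9/8 - (1/24)*sqrt(921): a pole of order 1; residue -(8/307)*sqrt(921).
At 9/8 + (1/24)*sqrt(921): a pole of order 1; residue (8/307)*sqrt(921).

Denominator factor (ξ**2 - 9*ξ/4 - 1/3): discriminant 307/48, real irrational roots 9/8 + (1/24)*sqrt(921) and 9/8 - (1/24)*sqrt(921); poles of order 1, moduli 9/8 + (1/24)*sqrt(921) and -9/8 + (1/24)*sqrt(921).
The radius of convergence is the smallest modulus among the singular points: -9/8 + (1/24)*sqrt(921).
The factor ξ**2 - 9*ξ/4 - 1/3 splits as (ξ - a)(ξ - a') with a = 9/8 - (1/24)*sqrt(921), a' = 9/8 + (1/24)*sqrt(921). At the order-1 pole a set g(ξ) = (ξ - a)*f(ξ) = [2] / (ξ - a').
Simple pole: residue = g(a) at a = 9/8 - (1/24)*sqrt(921), which is -(8/307)*sqrt(921).
The factor ξ**2 - 9*ξ/4 - 1/3 splits as (ξ - a)(ξ - a') with a = 9/8 + (1/24)*sqrt(921), a' = 9/8 - (1/24)*sqrt(921). At the order-1 pole a set g(ξ) = (ξ - a)*f(ξ) = [2] / (ξ - a').
Simple pole: residue = g(a) at a = 9/8 + (1/24)*sqrt(921), which is (8/307)*sqrt(921).
List the singular points by increasing real part (a conjugate pair: the negative imaginary part first).


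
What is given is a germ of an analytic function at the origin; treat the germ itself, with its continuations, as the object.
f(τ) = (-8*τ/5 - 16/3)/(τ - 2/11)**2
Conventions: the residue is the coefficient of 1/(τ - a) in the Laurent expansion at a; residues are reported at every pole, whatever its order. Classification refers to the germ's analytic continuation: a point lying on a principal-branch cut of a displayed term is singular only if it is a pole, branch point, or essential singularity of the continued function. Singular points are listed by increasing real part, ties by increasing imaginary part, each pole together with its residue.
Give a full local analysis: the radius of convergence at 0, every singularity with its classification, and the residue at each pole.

Denominator factor (τ - 2/11)^2: pole of order 2 at 2/11, modulus 2/11.
The radius of convergence is the smallest modulus among the singular points: 2/11.
At the order-2 pole 2/11 set g(τ) = (τ - (2/11))^2*f(τ) = -8*τ/5 - 16/3.
Order-2 pole: residue = g'(a); g'(2/11) = -8/5, so the residue is -8/5.

Radius of convergence at 0: 2/11.
At 2/11: a pole of order 2; residue -8/5.


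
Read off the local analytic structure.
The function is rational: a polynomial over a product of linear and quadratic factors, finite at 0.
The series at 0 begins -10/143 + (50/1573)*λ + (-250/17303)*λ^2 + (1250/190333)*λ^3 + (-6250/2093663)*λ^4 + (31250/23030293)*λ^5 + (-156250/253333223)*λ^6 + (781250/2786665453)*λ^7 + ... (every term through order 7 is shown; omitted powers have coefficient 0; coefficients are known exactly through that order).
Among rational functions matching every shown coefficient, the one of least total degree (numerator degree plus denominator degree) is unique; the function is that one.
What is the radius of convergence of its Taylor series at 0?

The radius of convergence is 11/5.

No rational of total degree below 1 reproduces all 8 coefficients; solving the [0/1] Pade equations on them gives f(λ) = -2/(13*(λ + 11/5)), whose expansion matches every shown term.
Denominator factor (λ + 11/5): pole of order 1 at -11/5, modulus 11/5.
The radius of convergence is the smallest modulus among the singular points: 11/5.


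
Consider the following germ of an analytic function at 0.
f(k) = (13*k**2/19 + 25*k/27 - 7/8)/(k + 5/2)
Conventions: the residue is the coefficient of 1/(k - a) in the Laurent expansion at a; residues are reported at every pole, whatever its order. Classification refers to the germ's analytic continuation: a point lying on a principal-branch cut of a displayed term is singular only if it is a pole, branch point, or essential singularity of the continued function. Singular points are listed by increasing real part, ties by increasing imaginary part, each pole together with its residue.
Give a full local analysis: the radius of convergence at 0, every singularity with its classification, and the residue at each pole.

Denominator factor (k + 5/2): pole of order 1 at -5/2, modulus 5/2.
The radius of convergence is the smallest modulus among the singular points: 5/2.
At the order-1 pole -5/2 set g(k) = (k - (-5/2))*f(k) = 13*k**2/19 + 25*k/27 - 7/8.
Simple pole: residue = g(a) at a = -5/2, which is 4459/4104.

Radius of convergence at 0: 5/2.
At -5/2: a pole of order 1; residue 4459/4104.


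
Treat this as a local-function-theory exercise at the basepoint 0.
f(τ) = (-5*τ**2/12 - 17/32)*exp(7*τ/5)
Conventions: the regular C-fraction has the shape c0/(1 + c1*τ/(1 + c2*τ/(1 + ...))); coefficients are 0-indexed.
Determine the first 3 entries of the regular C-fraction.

Taylor coefficients (expand at 0): a_0 = -17/32, a_1 = -119/160, a_2 = -4499/4800.
c0 = a_0 = -17/32. Peel one level at a time: if S = 1 + c*τ/S' with S'(0) = 1, then c is the τ-coefficient of S and S' = c*τ/(S - 1).
S_1 = c0/f = 1 + (-7/5)*τ + (499/2550)*τ^2 + ...; c1 = -7/5.
S_2 = c1*τ/(S_1 - 1) = 1 + (499/3570)*τ + ...; c2 = 499/3570.

The regular C-fraction coefficients are [-17/32, -7/5, 499/3570].


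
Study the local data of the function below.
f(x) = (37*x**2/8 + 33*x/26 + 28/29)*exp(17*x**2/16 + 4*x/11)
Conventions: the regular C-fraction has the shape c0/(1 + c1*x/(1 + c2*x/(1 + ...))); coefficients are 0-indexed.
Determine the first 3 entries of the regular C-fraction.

The regular C-fraction coefficients are [28/29, -13439/8008, -229608721/107619512].

Taylor coefficients (expand at 0): a_0 = 28/29, a_1 = 13439/8294, a_2 = 2253931/364936.
c0 = a_0 = 28/29. Peel one level at a time: if S = 1 + c*x/S' with S'(0) = 1, then c is the x-coefficient of S and S' = c*x/(S - 1).
S_1 = c0/f = 1 + (-13439/8008)*x + (-229608721/64128064)*x^2 + ...; c1 = -13439/8008.
S_2 = c1*x/(S_1 - 1) = 1 + (-229608721/107619512)*x + ...; c2 = -229608721/107619512.


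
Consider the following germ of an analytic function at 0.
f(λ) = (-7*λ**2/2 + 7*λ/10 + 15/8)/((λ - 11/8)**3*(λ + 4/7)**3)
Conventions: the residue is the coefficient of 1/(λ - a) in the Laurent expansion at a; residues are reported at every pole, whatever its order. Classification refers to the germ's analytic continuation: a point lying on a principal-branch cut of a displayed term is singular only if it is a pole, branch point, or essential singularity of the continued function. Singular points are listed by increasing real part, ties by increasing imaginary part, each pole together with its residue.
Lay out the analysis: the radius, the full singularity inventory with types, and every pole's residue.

Denominator factor (λ + 4/7)^3: pole of order 3 at -4/7, modulus 4/7.
Denominator factor (λ - 11/8)^3: pole of order 3 at 11/8, modulus 11/8.
The radius of convergence is the smallest modulus among the singular points: 4/7.
At the order-3 pole -4/7 set g(λ) = (λ - (-4/7))^3*f(λ) = (-7*λ**2/2 + 7*λ/10 + 15/8)/(λ - 11/8)**3.
Order-3 pole: residue = g''(a)/2; g''(-4/7) = -17818877440/15386239549, so the residue is -8909438720/15386239549.
At the order-3 pole 11/8 set g(λ) = (λ - (11/8))^3*f(λ) = (-7*λ**2/2 + 7*λ/10 + 15/8)/(λ + 4/7)**3.
Order-3 pole: residue = g''(a)/2; g''(11/8) = 17818877440/15386239549, so the residue is 8909438720/15386239549.
List the singular points by increasing real part (a conjugate pair: the negative imaginary part first).

Radius of convergence at 0: 4/7.
At -4/7: a pole of order 3; residue -8909438720/15386239549.
At 11/8: a pole of order 3; residue 8909438720/15386239549.


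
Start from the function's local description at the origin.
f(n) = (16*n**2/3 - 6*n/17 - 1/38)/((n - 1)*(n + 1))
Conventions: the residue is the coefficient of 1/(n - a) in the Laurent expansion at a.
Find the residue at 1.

At the order-1 pole 1 set g(n) = (n - (1))*f(n) = (16*n**2/3 - 6*n/17 - 1/38)/(n + 1).
Simple pole: residue = g(a) at a = 1, which is 9601/3876.

The residue is 9601/3876.


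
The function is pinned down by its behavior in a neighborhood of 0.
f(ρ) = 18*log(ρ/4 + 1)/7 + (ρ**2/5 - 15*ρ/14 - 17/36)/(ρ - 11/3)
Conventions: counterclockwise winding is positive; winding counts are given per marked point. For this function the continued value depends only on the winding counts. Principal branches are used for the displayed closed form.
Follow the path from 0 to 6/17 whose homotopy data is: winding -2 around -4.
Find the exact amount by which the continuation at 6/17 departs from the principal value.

The rational part is single-valued and drops out of the difference; each branch term changes only by its own monodromy.
(18/7)*log(1 - ρ/(-4)): each positive loop around -4 adds 2*pi*i to the log, so winding -2 contributes (18/7)*(-2)*2*pi*i = -(72/7)*pi*i.
Summing the contributions at ρ = 6/17 gives -(72/7)*pi*i.

Continued minus principal equals -(72/7)*pi*i.


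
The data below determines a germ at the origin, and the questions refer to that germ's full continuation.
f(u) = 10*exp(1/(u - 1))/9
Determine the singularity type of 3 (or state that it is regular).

There is no denominator, hence no pole anywhere.
The essential point of exp(1/(u - (1))) is 1, not 3.
So the germ continues analytically to 3.

The point is a regular point.


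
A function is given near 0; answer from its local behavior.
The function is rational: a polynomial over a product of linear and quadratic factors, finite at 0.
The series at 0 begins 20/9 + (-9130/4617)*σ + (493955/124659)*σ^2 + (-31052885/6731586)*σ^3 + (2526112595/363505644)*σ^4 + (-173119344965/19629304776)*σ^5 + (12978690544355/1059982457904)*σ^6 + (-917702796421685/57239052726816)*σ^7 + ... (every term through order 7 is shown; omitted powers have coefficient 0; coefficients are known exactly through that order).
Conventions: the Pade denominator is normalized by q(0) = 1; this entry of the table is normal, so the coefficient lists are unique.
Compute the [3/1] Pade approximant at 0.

Taylor coefficients needed (read off): a_0 = 20/9, a_1 = -9130/4617, a_2 = 493955/124659, a_3 = -31052885/6731586, a_4 = 2526112595/363505644.
Write the denominator as Q(σ) = 1 + q1*σ. Requiring Q*f - P = O(σ^5) with deg P <= 3 kills the coefficients of σ^4..σ^4 in Q*f:
  σ^4: a_4 + q1*a_3 = 0, i.e. 2526112595/363505644 + (-31052885/6731586)*q1 = 0.
Solving this linear system: q1 = 505222519/335371158.
The numerator is Q*f truncated at degree 3: P0 = a_0 = 20/9; P1 = a_1 + q1*a_0 = 4365523400/3186026001; P2 = a_2 + q1*a_1 = 9400058800/9558078003; P3 = a_3 + q1*a_2 = 38889476000/28674234009.

The Pade approximant has numerator coefficients [20/9, 4365523400/3186026001, 9400058800/9558078003, 38889476000/28674234009]; denominator coefficients [1, 505222519/335371158].


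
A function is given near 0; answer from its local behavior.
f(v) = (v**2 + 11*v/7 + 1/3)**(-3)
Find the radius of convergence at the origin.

The radius of convergence is 11/14 - (1/42)*sqrt(501).

Denominator factor (v**2 + 11*v/7 + 1/3)^3: discriminant 167/147, real irrational roots -11/14 + (1/42)*sqrt(501) and -11/14 - (1/42)*sqrt(501); poles of order 3, moduli 11/14 - (1/42)*sqrt(501) and 11/14 + (1/42)*sqrt(501).
The radius of convergence is the smallest modulus among the singular points: 11/14 - (1/42)*sqrt(501).


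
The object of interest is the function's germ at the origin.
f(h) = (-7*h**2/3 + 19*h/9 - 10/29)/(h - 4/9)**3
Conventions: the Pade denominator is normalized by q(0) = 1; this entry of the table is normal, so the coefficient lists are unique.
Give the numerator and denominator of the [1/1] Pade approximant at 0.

Taylor coefficients needed (expand at 0): a_0 = 3645/928, a_1 = 9153/3712, a_2 = -60993/3712.
Write the denominator as Q(h) = 1 + q1*h. Requiring Q*f - P = O(h^3) with deg P <= 1 kills the coefficients of h^2..h^2 in Q*f:
  h^2: a_2 + q1*a_1 = 0, i.e. -60993/3712 + (9153/3712)*q1 = 0.
Solving this linear system: q1 = 753/113.
The numerator is Q*f truncated at degree 1: P0 = a_0 = 3645/928; P1 = a_1 + q1*a_0 = 12013029/419456.

The Pade approximant has numerator coefficients [3645/928, 12013029/419456]; denominator coefficients [1, 753/113].


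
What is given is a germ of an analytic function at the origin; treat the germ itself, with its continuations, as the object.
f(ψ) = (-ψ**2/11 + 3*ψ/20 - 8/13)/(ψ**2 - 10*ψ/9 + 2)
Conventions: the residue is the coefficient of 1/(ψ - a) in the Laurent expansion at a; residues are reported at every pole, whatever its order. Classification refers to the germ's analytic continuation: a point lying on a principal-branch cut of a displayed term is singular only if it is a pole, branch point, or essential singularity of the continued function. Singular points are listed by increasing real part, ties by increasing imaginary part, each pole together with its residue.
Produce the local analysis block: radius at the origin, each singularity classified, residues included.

Denominator factor (ψ**2 - 10*ψ/9 + 2): discriminant -548/81, complex-conjugate roots (5/9) + ((1/9)*sqrt(137))*i and (5/9) - ((1/9)*sqrt(137))*i; poles of order 1, moduli sqrt(2) and sqrt(2).
The radius of convergence is the smallest modulus among the singular points: sqrt(2).
The factor ψ**2 - 10*ψ/9 + 2 splits as (ψ - a)(ψ - a') with a = (5/9) - ((1/9)*sqrt(137))*i, a' = (5/9) + ((1/9)*sqrt(137))*i. At the order-1 pole a set g(ψ) = (ψ - a)*f(ψ) = [-ψ**2/11 + 3*ψ/20 - 8/13] / (ψ - a').
Simple pole: residue = g(a) at a = (5/9) - ((1/9)*sqrt(137))*i, which is (97/3960) - ((18827/1410552)*sqrt(137))*i.
The factor ψ**2 - 10*ψ/9 + 2 splits as (ψ - a)(ψ - a') with a = (5/9) + ((1/9)*sqrt(137))*i, a' = (5/9) - ((1/9)*sqrt(137))*i. At the order-1 pole a set g(ψ) = (ψ - a)*f(ψ) = [-ψ**2/11 + 3*ψ/20 - 8/13] / (ψ - a').
Simple pole: residue = g(a) at a = (5/9) + ((1/9)*sqrt(137))*i, which is (97/3960) + ((18827/1410552)*sqrt(137))*i.
List the singular points by increasing real part (a conjugate pair: the negative imaginary part first).

Radius of convergence at 0: sqrt(2).
At (5/9) - ((1/9)*sqrt(137))*i: a pole of order 1; residue (97/3960) - ((18827/1410552)*sqrt(137))*i.
At (5/9) + ((1/9)*sqrt(137))*i: a pole of order 1; residue (97/3960) + ((18827/1410552)*sqrt(137))*i.


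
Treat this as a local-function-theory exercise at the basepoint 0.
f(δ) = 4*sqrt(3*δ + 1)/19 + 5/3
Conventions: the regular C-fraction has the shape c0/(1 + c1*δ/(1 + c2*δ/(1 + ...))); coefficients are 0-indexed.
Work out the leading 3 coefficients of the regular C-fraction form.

The regular C-fraction coefficients are [107/57, -18/107, 393/428].

Taylor coefficients (expand at 0): a_0 = 107/57, a_1 = 6/19, a_2 = -9/38.
c0 = a_0 = 107/57. Peel one level at a time: if S = 1 + c*δ/S' with S'(0) = 1, then c is the δ-coefficient of S and S' = c*δ/(S - 1).
S_1 = c0/f = 1 + (-18/107)*δ + (3537/22898)*δ^2 + ...; c1 = -18/107.
S_2 = c1*δ/(S_1 - 1) = 1 + (393/428)*δ + ...; c2 = 393/428.


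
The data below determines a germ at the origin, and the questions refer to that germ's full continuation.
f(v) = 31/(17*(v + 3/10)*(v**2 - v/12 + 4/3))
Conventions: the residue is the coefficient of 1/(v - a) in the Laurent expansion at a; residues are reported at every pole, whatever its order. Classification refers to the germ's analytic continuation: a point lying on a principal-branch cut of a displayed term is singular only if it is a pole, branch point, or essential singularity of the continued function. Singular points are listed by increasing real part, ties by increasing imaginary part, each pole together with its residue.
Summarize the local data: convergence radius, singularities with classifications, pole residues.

Denominator factor (v**2 - v/12 + 4/3): discriminant -767/144, complex-conjugate roots (1/24) + ((1/24)*sqrt(767))*i and (1/24) - ((1/24)*sqrt(767))*i; poles of order 1, moduli (2/3)*sqrt(3) and (2/3)*sqrt(3).
Denominator factor (v + 3/10): pole of order 1 at -3/10, modulus 3/10.
The radius of convergence is the smallest modulus among the singular points: 3/10.
At the order-1 pole -3/10 set g(v) = (v - (-3/10))*f(v) = 31/(17*(v**2 - v/12 + 4/3)).
Simple pole: residue = g(a) at a = -3/10, which is 18600/14773.
The factor v**2 - v/12 + 4/3 splits as (v - a)(v - a') with a = (1/24) - ((1/24)*sqrt(767))*i, a' = (1/24) + ((1/24)*sqrt(767))*i. At the order-1 pole a set g(v) = (v - a)*f(v) = [31/(17*(v + 3/10))] / (v - a').
Simple pole: residue = g(a) at a = (1/24) - ((1/24)*sqrt(767))*i, which is (-9300/14773) + ((76260/11330891)*sqrt(767))*i.
The factor v**2 - v/12 + 4/3 splits as (v - a)(v - a') with a = (1/24) + ((1/24)*sqrt(767))*i, a' = (1/24) - ((1/24)*sqrt(767))*i. At the order-1 pole a set g(v) = (v - a)*f(v) = [31/(17*(v + 3/10))] / (v - a').
Simple pole: residue = g(a) at a = (1/24) + ((1/24)*sqrt(767))*i, which is (-9300/14773) - ((76260/11330891)*sqrt(767))*i.
List the singular points by increasing real part (a conjugate pair: the negative imaginary part first).

Radius of convergence at 0: 3/10.
At -3/10: a pole of order 1; residue 18600/14773.
At (1/24) - ((1/24)*sqrt(767))*i: a pole of order 1; residue (-9300/14773) + ((76260/11330891)*sqrt(767))*i.
At (1/24) + ((1/24)*sqrt(767))*i: a pole of order 1; residue (-9300/14773) - ((76260/11330891)*sqrt(767))*i.


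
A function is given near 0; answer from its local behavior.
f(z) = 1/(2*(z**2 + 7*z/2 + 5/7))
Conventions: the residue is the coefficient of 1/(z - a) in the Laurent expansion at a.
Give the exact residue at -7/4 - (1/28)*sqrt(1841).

The residue is -(1/263)*sqrt(1841).

The factor z**2 + 7*z/2 + 5/7 splits as (z - a)(z - a') with a = -7/4 - (1/28)*sqrt(1841), a' = -7/4 + (1/28)*sqrt(1841). At the order-1 pole a set g(z) = (z - a)*f(z) = [1/2] / (z - a').
Simple pole: residue = g(a) at a = -7/4 - (1/28)*sqrt(1841), which is -(1/263)*sqrt(1841).


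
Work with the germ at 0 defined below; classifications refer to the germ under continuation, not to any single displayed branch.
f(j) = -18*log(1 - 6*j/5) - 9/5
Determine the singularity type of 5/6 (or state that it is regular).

The point is a logarithmic branch point.

The term (-18)*log(1 - j/(5/6)) has argument 1 - 5/6/(5/6) = 0 at 5/6: a logarithmic (infinitely-sheeted) branch point; the remaining terms are analytic or single-valued there.


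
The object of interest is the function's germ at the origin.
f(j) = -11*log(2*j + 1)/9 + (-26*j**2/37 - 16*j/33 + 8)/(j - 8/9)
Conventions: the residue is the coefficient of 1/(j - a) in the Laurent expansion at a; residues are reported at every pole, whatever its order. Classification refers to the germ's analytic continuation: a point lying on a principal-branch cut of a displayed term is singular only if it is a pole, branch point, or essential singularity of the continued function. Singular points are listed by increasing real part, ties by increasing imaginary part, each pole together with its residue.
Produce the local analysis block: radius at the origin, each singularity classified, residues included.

Radius of convergence at 0: 1/2.
At -1/2: a logarithmic branch point.
At 8/9: a pole of order 1; residue 231224/32967.

Denominator factor (j - 8/9): pole of order 1 at 8/9, modulus 8/9.
Branch term (-11/9)*log(1 - j/(-1/2)): its argument vanishes at j = -1/2, a logarithmic branch point, modulus 1/2.
The radius of convergence is the smallest modulus among the singular points: 1/2.
The branch term is analytic at 8/9 and contributes nothing to the residue; only the rational part matters.
At the order-1 pole 8/9 set g(j) = (j - (8/9))*(rational part) = -26*j**2/37 - 16*j/33 + 8.
Simple pole: residue = g(a) at a = 8/9, which is 231224/32967.
List the singular points by increasing real part (a conjugate pair: the negative imaginary part first).


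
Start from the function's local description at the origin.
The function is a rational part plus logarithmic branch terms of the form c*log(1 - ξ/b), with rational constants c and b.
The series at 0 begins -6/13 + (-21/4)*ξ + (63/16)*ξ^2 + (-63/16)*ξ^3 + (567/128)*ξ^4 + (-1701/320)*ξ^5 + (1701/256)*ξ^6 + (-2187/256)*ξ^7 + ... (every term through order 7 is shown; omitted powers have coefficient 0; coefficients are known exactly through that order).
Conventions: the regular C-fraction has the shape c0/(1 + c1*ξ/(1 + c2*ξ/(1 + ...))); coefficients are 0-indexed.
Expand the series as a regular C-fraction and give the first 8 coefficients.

The regular C-fraction coefficients are [-6/13, -91/8, 97/8, 3/194, 285/388, 97/475, 1037/1900, 7695/29036].

Taylor coefficients (read off): a_0 = -6/13, a_1 = -21/4, a_2 = 63/16, a_3 = -63/16, a_4 = 567/128, a_5 = -1701/320, a_6 = 1701/256, a_7 = -2187/256.
c0 = a_0 = -6/13. Peel one level at a time: if S = 1 + c*ξ/S' with S'(0) = 1, then c is the ξ-coefficient of S and S' = c*ξ/(S - 1).
S_1 = c0/f = 1 + (-91/8)*ξ + (8827/64)*ξ^2 + ...; c1 = -91/8.
S_2 = c1*ξ/(S_1 - 1) = 1 + (97/8)*ξ + (-3/16)*ξ^2 + ...; c2 = 97/8.
S_3 = c2*ξ/(S_2 - 1) = 1 + (3/194)*ξ + (-855/75272)*ξ^2 + ...; c3 = 3/194.
S_4 = c3*ξ/(S_3 - 1) = 1 + (285/388)*ξ + (-3/20)*ξ^2 + ...; c4 = 285/388.
S_5 = c4*ξ/(S_4 - 1) = 1 + (97/475)*ξ + (-100589/902500)*ξ^2 + ...; c5 = 97/475.
S_6 = c5*ξ/(S_5 - 1) = 1 + (1037/1900)*ξ + (-81/560)*ξ^2 + ...; c6 = 1037/1900.
S_7 = c6*ξ/(S_6 - 1) = 1 + (7695/29036)*ξ + ...; c7 = 7695/29036.


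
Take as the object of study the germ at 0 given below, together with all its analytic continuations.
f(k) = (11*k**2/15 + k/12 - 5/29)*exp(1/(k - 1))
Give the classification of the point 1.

The point is an essential singularity.

The exponent 1/(k - (1)) has a pole at 1, so exp(1/(k - (1))) takes every nonzero value near it: an essential singularity (not a pole of any order).


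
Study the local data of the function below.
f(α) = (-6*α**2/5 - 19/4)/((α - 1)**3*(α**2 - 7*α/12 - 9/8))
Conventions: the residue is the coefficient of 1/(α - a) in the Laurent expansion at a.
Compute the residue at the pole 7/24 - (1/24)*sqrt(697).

The residue is -2292/85 + (59556/59245)*sqrt(697).

The factor α**2 - 7*α/12 - 9/8 splits as (α - a)(α - a') with a = 7/24 - (1/24)*sqrt(697), a' = 7/24 + (1/24)*sqrt(697). At the order-1 pole a set g(α) = (α - a)*f(α) = [(-6*α**2/5 - 19/4)/(α - 1)**3] / (α - a').
Simple pole: residue = g(a) at a = 7/24 - (1/24)*sqrt(697), which is -2292/85 + (59556/59245)*sqrt(697).


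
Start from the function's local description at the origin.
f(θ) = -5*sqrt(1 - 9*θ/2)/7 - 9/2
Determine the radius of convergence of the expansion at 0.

Branch term (-5/7)*sqrt(1 - θ/(2/9)): its argument vanishes at θ = 2/9, a square-root branch point, modulus 2/9.
The radius of convergence is the smallest modulus among the singular points: 2/9.

The radius of convergence is 2/9.


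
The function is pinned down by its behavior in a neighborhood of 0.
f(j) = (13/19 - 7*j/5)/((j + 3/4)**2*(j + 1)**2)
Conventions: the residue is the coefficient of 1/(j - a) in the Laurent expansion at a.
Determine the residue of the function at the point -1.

The residue is 23216/95.

At the order-2 pole -1 set g(j) = (j - (-1))^2*f(j) = (13/19 - 7*j/5)/(j + 3/4)**2.
Order-2 pole: residue = g'(a); g'(-1) = 23216/95, so the residue is 23216/95.


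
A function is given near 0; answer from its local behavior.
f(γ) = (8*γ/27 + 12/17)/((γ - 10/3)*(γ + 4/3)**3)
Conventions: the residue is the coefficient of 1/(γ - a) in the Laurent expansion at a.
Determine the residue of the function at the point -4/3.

At the order-3 pole -4/3 set g(γ) = (γ - (-4/3))^3*f(γ) = (8*γ/27 + 12/17)/(γ - 10/3).
Order-3 pole: residue = g''(a)/2; g''(-4/3) = -583/17493, so the residue is -583/34986.

The residue is -583/34986.


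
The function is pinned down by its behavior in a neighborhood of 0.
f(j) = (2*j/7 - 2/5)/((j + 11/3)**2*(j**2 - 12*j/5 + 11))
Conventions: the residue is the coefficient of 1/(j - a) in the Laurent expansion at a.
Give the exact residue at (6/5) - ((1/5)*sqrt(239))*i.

The residue is (1017/489566) + ((14274/58503137)*sqrt(239))*i.

The factor j**2 - 12*j/5 + 11 splits as (j - a)(j - a') with a = (6/5) - ((1/5)*sqrt(239))*i, a' = (6/5) + ((1/5)*sqrt(239))*i. At the order-1 pole a set g(j) = (j - a)*f(j) = [(2*j/7 - 2/5)/(j + 11/3)**2] / (j - a').
Simple pole: residue = g(a) at a = (6/5) - ((1/5)*sqrt(239))*i, which is (1017/489566) + ((14274/58503137)*sqrt(239))*i.


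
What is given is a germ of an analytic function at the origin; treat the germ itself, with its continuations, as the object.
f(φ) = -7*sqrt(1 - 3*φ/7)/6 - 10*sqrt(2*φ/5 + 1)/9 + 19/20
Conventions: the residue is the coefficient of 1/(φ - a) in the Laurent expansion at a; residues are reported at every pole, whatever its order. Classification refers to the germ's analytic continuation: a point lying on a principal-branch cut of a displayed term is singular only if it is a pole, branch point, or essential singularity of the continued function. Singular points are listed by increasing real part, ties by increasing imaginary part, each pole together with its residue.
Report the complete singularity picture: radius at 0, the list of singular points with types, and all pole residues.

Branch term (-7/6)*sqrt(1 - φ/(7/3)): its argument vanishes at φ = 7/3, a square-root branch point, modulus 7/3.
Branch term (-10/9)*sqrt(1 - φ/(-5/2)): its argument vanishes at φ = -5/2, a square-root branch point, modulus 5/2.
The radius of convergence is the smallest modulus among the singular points: 7/3.
List the singular points by increasing real part (a conjugate pair: the negative imaginary part first).

Radius of convergence at 0: 7/3.
At -5/2: an algebraic (square-root) branch point.
At 7/3: an algebraic (square-root) branch point.


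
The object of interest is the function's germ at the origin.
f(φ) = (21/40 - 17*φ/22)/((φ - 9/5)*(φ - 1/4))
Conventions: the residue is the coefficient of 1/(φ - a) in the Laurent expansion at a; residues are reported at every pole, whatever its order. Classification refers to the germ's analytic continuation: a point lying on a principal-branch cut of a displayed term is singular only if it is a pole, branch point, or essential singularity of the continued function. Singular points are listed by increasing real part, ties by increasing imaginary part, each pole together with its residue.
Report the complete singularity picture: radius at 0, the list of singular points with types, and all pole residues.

Radius of convergence at 0: 1/4.
At 1/4: a pole of order 1; residue -73/341.
At 9/5: a pole of order 1; residue -381/682.

Denominator factor (φ - 1/4): pole of order 1 at 1/4, modulus 1/4.
Denominator factor (φ - 9/5): pole of order 1 at 9/5, modulus 9/5.
The radius of convergence is the smallest modulus among the singular points: 1/4.
At the order-1 pole 1/4 set g(φ) = (φ - (1/4))*f(φ) = (21/40 - 17*φ/22)/(φ - 9/5).
Simple pole: residue = g(a) at a = 1/4, which is -73/341.
At the order-1 pole 9/5 set g(φ) = (φ - (9/5))*f(φ) = (21/40 - 17*φ/22)/(φ - 1/4).
Simple pole: residue = g(a) at a = 9/5, which is -381/682.
List the singular points by increasing real part (a conjugate pair: the negative imaginary part first).


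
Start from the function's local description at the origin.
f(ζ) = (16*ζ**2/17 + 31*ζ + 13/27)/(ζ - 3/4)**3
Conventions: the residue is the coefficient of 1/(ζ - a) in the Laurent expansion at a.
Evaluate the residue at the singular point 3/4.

The residue is 16/17.

At the order-3 pole 3/4 set g(ζ) = (ζ - (3/4))^3*f(ζ) = 16*ζ**2/17 + 31*ζ + 13/27.
Order-3 pole: residue = g''(a)/2; g''(3/4) = 32/17, so the residue is 16/17.


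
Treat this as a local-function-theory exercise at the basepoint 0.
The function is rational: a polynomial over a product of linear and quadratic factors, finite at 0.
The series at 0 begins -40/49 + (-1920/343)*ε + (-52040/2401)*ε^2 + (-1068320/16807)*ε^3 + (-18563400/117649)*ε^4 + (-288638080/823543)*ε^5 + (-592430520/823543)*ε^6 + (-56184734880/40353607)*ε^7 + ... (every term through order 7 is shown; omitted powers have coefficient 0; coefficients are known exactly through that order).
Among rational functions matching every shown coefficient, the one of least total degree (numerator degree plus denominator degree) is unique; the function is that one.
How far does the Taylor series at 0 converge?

No rational of total degree below 6 reproduces all 8 coefficients; solving the [1/5] Pade equations on them gives f(ε) = (2*ε/5 + 2/5)/((ε - 1)**3*(ε - 7/10)**2), whose expansion matches every shown term.
Denominator factor (ε - 1)^3: pole of order 3 at 1, modulus 1.
Denominator factor (ε - 7/10)^2: pole of order 2 at 7/10, modulus 7/10.
The radius of convergence is the smallest modulus among the singular points: 7/10.

The radius of convergence is 7/10.
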